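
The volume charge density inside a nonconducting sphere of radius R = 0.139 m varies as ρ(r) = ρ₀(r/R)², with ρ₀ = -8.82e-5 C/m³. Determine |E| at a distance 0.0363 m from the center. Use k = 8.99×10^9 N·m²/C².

Take a concentric spherical Gaussian surface of radius r = 0.0363 m (r < R).
Q_enc = ∫₀^r ρ(r')·4πr'² dr' = (4πρ₀/R²) ∫₀^r r'^4 dr' = 4πρ₀ r^5/(5·R²) = -7.231×10^-10 C.
Applying ∮E·dA = Q_enc/ε₀ with Φ = E(4πr²):
E = k|Q_enc|/r² = (8.99×10^9)(7.231e-10)/(0.0363)² = 4.93×10^3 N/C.

|E| = 4.93e3 N/C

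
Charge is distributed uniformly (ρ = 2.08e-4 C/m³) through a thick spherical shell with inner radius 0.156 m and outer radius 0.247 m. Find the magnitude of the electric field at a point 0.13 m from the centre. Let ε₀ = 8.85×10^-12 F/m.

E = 0 (no enclosed charge)

Take a concentric spherical Gaussian surface of radius r = 0.13 m (r < 0.156 m, inside the empty cavity).
Q_enc = 0 (all charge lies at larger r); Gauss's law gives E = 0.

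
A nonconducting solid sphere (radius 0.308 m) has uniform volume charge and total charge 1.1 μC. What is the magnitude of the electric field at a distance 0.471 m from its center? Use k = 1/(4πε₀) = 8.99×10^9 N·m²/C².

Take a concentric spherical Gaussian surface of radius r = 0.471 m (r > R, so the entire charge is enclosed).
Q_enc = 1.1 μC = 1.10e-6 C.
By Gauss's law, ∮E·dA = E·4πr² = Q_enc/ε₀.
E = k|Q_enc|/r² = (8.99×10^9)(1.10×10^-6)/(0.471)² = 4.46×10^4 N/C.

E = 4.46×10^4 N/C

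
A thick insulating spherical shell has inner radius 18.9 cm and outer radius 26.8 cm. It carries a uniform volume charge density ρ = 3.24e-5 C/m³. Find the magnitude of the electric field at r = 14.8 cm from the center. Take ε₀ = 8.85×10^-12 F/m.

By spherical symmetry E is radial; choose a Gaussian sphere of radius r = 14.8 cm (r < 18.9 cm, inside the empty cavity).
Q_enc = 0 (all charge lies at larger r); Gauss's law gives E = 0.

E = 0 (no enclosed charge)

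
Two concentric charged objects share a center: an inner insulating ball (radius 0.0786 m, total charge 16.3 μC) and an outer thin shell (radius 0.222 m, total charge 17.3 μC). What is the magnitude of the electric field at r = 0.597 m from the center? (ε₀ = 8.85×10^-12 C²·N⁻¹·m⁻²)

E ≈ 8.48×10^5 N/C

Take a concentric spherical Gaussian surface of radius r = 0.597 m (r > 0.222 m, enclosing both).
Q_enc = (16.3 μC) + (17.3 μC) = 3.36×10^-5 C.
By Gauss's law, ∮E·dA = E·4πr² = Q_enc/ε₀.
E = |Q_enc|/(4πε₀r²) = (3.36×10^-5)/(4π·8.85×10^-12·(0.597)²) = 8.48×10^5 N/C.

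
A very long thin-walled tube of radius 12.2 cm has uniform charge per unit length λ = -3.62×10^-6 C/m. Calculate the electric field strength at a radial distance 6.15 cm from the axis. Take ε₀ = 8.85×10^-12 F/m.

|E| = 0 N/C

By cylindrical symmetry E is radial; use a coaxial Gaussian cylinder of radius 6.15 cm and length L (r < 12.2 cm, inside the shell).
All the surface charge lies outside this cylinder: Q_enc = 0, hence E = 0.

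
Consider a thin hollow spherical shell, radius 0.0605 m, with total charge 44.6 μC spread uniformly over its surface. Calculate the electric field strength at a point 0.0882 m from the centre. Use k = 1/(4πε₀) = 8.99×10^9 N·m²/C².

Use a concentric Gaussian sphere at r = 0.0882 m (r > 0.0605 m).
The entire shell is enclosed: Q_enc = 4.46×10^-5 C.
Gauss's law: E·4πr² = Q_enc/ε₀.
E = k|Q_enc|/r² = (8.99×10^9)(4.46×10^-5)/(0.0882)² = 5.15×10^7 N/C.

E ≈ 5.15×10^7 V/m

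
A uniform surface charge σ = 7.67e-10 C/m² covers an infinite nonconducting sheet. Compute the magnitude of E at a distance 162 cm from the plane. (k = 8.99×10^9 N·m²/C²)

|E| = 43.3 V/m

The symmetry is planar: E is normal to the sheet and the same magnitude on both sides. Take a pillbox straddling the sheet with end-cap area A.
Flux Φ = 2EA and Q_enc = σA, so 2EA = σA/ε₀ ⇒ E = |σ|/(2ε₀), independent of distance.
E = 2πk|σ| = 2π(8.99×10^9)(7.67×10^-10) = 43.3 N/C.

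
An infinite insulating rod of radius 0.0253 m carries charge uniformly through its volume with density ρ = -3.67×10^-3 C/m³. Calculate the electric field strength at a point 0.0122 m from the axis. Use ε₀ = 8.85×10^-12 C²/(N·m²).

Coaxial Gaussian cylinder, radius r = 0.0122 m, length L (r < R).
Enclosed charge per unit length: λ_enc = ρ·πr² = (-3.67×10^-3)π(0.0122)² = -1.716×10^-6 C/m.
Since E is radial and uniform over the curved surface, Φ = E·2πrL = Q_enc/ε₀ = λ_enc L/ε₀.
E = |λ_enc|/(2πε₀r) = (1.716×10^-6)/(2π·8.85×10^-12·0.0122) = 2.53e6 N/C.

|E| ≈ 2.53e6 V/m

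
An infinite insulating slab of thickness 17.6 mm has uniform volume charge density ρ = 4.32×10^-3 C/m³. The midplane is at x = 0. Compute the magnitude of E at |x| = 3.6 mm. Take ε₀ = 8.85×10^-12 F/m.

E ≈ 1.76×10^6 N/C

By symmetry E is perpendicular to the slab. A Gaussian pillbox from −3.6 mm to +3.6 mm (face area A) lies entirely within the slab.
Q_enc = ρ·(2x)·A and flux = 2EA, so 2EA = 2ρxA/ε₀ ⇒ E = |ρ|x/ε₀.
E = (4.32×10^-3)(0.0036)/(8.85×10^-12) = 1.76×10^6 N/C.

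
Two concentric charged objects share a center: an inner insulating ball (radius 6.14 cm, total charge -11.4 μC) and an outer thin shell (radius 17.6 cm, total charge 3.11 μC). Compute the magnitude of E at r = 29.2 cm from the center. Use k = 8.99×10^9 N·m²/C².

Take a concentric spherical Gaussian surface of radius r = 29.2 cm (r > 17.6 cm, enclosing both).
Q_enc = (-11.4 μC) + (3.11 μC) = -8.29×10^-6 C.
By Gauss's law, ∮E·dA = E·4πr² = Q_enc/ε₀.
E = k|Q_enc|/r² = (8.99×10^9)(8.29×10^-6)/(0.292)² = 8.74×10^5 N/C.

8.74e5 N/C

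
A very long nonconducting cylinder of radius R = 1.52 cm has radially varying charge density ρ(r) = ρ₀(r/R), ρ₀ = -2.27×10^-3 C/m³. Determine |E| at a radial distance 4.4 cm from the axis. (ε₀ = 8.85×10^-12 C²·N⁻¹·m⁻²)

E ≈ 4.49×10^5 N/C

By cylindrical symmetry E is radial; use a coaxial Gaussian cylinder of radius 4.4 cm and length L (r > R, full charge per length enclosed).
λ_enc = 2π ∫₀^R ρ₀(r'/R)^1 r' dr' = 2πρ₀R²/3 = -1.098×10^-6 C/m.
Applying ∮E·dA = Q_enc/ε₀ with the end caps contributing no flux:
E = |λ_enc|/(2πε₀r) = (1.098e-6)/(2π·8.85×10^-12·0.044) = 4.49e5 N/C.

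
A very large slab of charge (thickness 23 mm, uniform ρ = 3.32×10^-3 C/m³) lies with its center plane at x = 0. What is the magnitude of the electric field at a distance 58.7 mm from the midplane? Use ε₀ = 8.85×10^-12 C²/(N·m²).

The point |x| = 58.7 mm lies outside the slab (half-thickness 0.0115 m). A symmetric pillbox spanning the full slab encloses Q_enc = ρ·d·A.
Flux = 2EA ⇒ E = |ρ|d/(2ε₀), independent of distance outside.
E = (3.32×10^-3)(0.023)/(2·8.85×10^-12) = 4.31×10^6 N/C.

|E| = 4.31e6 V/m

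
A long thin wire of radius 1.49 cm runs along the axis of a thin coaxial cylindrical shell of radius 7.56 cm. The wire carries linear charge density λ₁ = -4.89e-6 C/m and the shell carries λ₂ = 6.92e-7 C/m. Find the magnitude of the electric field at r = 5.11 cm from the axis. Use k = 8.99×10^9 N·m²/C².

Choose a coaxial cylinder of radius r = 5.11 cm (arbitrary length L) as the Gaussian surface (between the conductors, 1.49 cm < r < 7.56 cm).
The shell at 7.56 cm lies outside the Gaussian surface, so λ_enc = λ₁ = -4.89e-6 C/m.
Since E is radial and uniform over the curved surface, Φ = E·2πrL = Q_enc/ε₀ = λ_enc L/ε₀.
E = 2k|λ_enc|/r = 2(8.99×10^9)(4.89×10^-6)/(0.0511) = 1.72×10^6 N/C.

1.72e6 V/m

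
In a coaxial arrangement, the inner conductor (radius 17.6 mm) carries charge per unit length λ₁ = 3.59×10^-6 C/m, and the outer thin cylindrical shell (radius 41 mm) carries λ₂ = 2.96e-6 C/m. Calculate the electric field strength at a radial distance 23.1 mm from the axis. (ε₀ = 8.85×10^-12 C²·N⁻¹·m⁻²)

By cylindrical symmetry E is radial; use a coaxial Gaussian cylinder of radius 23.1 mm and length L (between the conductors, 17.6 mm < r < 41 mm).
Only the inner wire is enclosed; the outer shell contributes nothing inside itself. λ_enc = λ₁ = 3.59×10^-6 C/m.
Applying ∮E·dA = Q_enc/ε₀ with the end caps contributing no flux:
E = |λ_enc|/(2πε₀r) = (3.59×10^-6)/(2π·8.85×10^-12·0.0231) = 2.79e6 N/C.

E = 2.79×10^6 N/C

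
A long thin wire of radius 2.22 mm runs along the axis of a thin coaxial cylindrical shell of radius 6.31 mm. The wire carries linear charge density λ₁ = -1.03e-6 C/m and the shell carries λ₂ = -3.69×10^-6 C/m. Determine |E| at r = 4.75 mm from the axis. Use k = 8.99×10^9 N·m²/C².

3.90×10^6 N/C

Take a coaxial cylindrical Gaussian surface of radius r = 4.75 mm and length L (between the conductors, 2.22 mm < r < 6.31 mm).
Only the inner wire is enclosed; the outer shell contributes nothing inside itself. λ_enc = λ₁ = -1.03×10^-6 C/m.
Since E is radial and uniform over the curved surface, Φ = E·2πrL = Q_enc/ε₀ = λ_enc L/ε₀.
E = 2k|λ_enc|/r = 2(8.99×10^9)(1.03e-6)/(0.00475) = 3.90×10^6 N/C.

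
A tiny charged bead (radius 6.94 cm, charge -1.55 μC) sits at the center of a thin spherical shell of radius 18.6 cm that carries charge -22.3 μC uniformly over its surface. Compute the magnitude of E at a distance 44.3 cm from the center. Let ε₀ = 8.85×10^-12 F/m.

Symmetry ⇒ E = E(r) r̂. Gaussian sphere of radius r = 44.3 cm (r > 18.6 cm, enclosing both).
Q_enc = (-1.55 μC) + (-22.3 μC) = -2.385e-5 C.
Since E is radial and uniform over the Gaussian sphere, Φ = E·4πr² = Q_enc/ε₀.
E = |Q_enc|/(4πε₀r²) = (2.385e-5)/(4π·8.85×10^-12·(0.443)²) = 1.09×10^6 N/C.

E = 1.09e6 N/C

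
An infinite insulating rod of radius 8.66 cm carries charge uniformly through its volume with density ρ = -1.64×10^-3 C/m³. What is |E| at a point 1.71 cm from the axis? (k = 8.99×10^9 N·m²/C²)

1.58×10^6 N/C

Take a coaxial cylindrical Gaussian surface of radius r = 1.71 cm and length L (r < R).
Enclosed charge per unit length: λ_enc = ρ·πr² = (-1.64×10^-3)π(0.0171)² = -1.507×10^-6 C/m.
Gauss's law: E·2πrL = λ_enc L/ε₀.
E = 2k|λ_enc|/r = 2(8.99×10^9)(1.507×10^-6)/(0.0171) = 1.58×10^6 N/C.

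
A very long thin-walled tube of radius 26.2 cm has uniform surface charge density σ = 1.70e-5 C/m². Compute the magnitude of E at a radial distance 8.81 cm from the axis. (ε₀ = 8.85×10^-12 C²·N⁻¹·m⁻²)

Coaxial Gaussian cylinder, radius r = 8.81 cm, length L (r < 26.2 cm, inside the shell).
No charge is enclosed, so Gauss's law gives E·2πrL = 0 ⇒ E = 0.

E = 0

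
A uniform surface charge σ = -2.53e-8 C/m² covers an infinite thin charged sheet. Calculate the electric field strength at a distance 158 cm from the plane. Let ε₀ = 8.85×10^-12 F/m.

|E| ≈ 1.43×10^3 V/m

The symmetry is planar: E is normal to the sheet and the same magnitude on both sides. Take a pillbox straddling the sheet with end-cap area A.
Only the two end caps contribute flux: Φ = 2EA. With Q_enc = σA, Gauss's law gives E = |σ|/(2ε₀).
E = |σ|/(2ε₀) = (2.53×10^-8)/(2·8.85×10^-12) = 1.43×10^3 N/C.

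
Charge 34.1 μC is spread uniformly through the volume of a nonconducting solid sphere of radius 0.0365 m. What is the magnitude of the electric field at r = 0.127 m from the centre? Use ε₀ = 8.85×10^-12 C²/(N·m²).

Symmetry ⇒ E = E(r) r̂. Gaussian sphere of radius r = 0.127 m (r > R, so the entire charge is enclosed).
Q_enc = 34.1 μC = 3.41×10^-5 C.
Since E is radial and uniform over the Gaussian sphere, Φ = E·4πr² = Q_enc/ε₀.
E = |Q_enc|/(4πε₀r²) = (3.41e-5)/(4π·8.85×10^-12·(0.127)²) = 1.90×10^7 N/C.

|E| = 1.90×10^7 N/C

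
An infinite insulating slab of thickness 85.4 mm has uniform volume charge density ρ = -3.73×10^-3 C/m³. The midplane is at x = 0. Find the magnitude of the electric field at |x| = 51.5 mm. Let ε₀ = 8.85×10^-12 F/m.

The point |x| = 51.5 mm lies outside the slab (half-thickness 0.0427 m). A symmetric pillbox spanning the full slab encloses Q_enc = ρ·d·A.
Flux = 2EA ⇒ E = |ρ|d/(2ε₀), independent of distance outside.
E = (3.73×10^-3)(0.0854)/(2·8.85×10^-12) = 1.80×10^7 N/C.

E = 1.80×10^7 N/C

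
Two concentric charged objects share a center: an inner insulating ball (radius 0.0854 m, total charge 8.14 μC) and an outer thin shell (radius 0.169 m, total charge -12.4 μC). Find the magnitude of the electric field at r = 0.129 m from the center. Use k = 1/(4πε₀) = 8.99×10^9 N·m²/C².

E = 4.40×10^6 V/m

Take a concentric spherical Gaussian surface of radius r = 0.129 m (between the bodies, 0.0854 m < r < 0.169 m).
Only the inner charge is enclosed; the outer shell contributes nothing inside itself. Q_enc = 8.14 μC = 8.14×10^-6 C.
Gauss's law: E·4πr² = Q_enc/ε₀.
E = k|Q_enc|/r² = (8.99×10^9)(8.14×10^-6)/(0.129)² = 4.40e6 N/C.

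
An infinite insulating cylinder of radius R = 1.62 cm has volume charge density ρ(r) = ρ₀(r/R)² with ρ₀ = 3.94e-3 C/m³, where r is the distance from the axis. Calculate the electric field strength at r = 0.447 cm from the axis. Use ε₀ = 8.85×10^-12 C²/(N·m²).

By cylindrical symmetry E is radial; use a coaxial Gaussian cylinder of radius 0.447 cm and length L (r < R).
λ_enc = ∫₀^r ρ(r')·2πr' dr' = (2πρ₀/R²)·r^4/4 = 9.415×10^-9 C/m.
Since E is radial and uniform over the curved surface, Φ = E·2πrL = Q_enc/ε₀ = λ_enc L/ε₀.
E = |λ_enc|/(2πε₀r) = (9.415×10^-9)/(2π·8.85×10^-12·0.00447) = 3.79e4 N/C.

E ≈ 3.79×10^4 V/m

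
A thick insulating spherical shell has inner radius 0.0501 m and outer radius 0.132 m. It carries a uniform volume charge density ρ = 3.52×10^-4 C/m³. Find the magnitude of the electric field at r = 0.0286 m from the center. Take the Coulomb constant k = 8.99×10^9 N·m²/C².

Use a concentric Gaussian sphere at r = 0.0286 m (r < 0.0501 m, inside the empty cavity).
No charge is enclosed, so by Gauss's law E·4πr² = 0 ⇒ E = 0.

|E| = 0 N/C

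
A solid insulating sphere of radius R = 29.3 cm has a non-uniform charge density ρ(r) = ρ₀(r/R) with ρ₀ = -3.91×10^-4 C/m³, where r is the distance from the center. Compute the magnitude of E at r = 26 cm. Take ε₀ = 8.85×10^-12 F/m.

Symmetry ⇒ E = E(r) r̂. Gaussian sphere of radius r = 26 cm (r < R).
Q_enc = ∫₀^r ρ(r')·4πr'² dr' = (4πρ₀/R) ∫₀^r r'^3 dr' = 4πρ₀ r^4/(4·R) = -1.916e-5 C.
Gauss's law: E·4πr² = Q_enc/ε₀.
E = |Q_enc|/(4πε₀r²) = (1.916e-5)/(4π·8.85×10^-12·(0.26)²) = 2.55e6 N/C.

2.55e6 N/C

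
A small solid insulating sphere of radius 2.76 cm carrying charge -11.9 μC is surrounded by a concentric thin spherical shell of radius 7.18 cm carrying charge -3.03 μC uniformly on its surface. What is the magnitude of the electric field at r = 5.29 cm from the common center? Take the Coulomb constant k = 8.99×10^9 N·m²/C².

|E| = 3.82×10^7 N/C

Symmetry ⇒ E = E(r) r̂. Gaussian sphere of radius r = 5.29 cm (between the bodies, 2.76 cm < r < 7.18 cm).
Only the inner charge is enclosed; the outer shell contributes nothing inside itself. Q_enc = -11.9 μC = -1.19×10^-5 C.
By Gauss's law, ∮E·dA = E·4πr² = Q_enc/ε₀.
E = k|Q_enc|/r² = (8.99×10^9)(1.19×10^-5)/(0.0529)² = 3.82×10^7 N/C.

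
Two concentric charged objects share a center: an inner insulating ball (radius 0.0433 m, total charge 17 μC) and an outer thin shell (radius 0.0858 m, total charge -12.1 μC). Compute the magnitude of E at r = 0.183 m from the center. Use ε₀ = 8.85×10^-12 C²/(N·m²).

Take a concentric spherical Gaussian surface of radius r = 0.183 m (r > 0.0858 m, enclosing both).
Q_enc = (17 μC) + (-12.1 μC) = 4.90×10^-6 C.
Since E is radial and uniform over the Gaussian sphere, Φ = E·4πr² = Q_enc/ε₀.
E = |Q_enc|/(4πε₀r²) = (4.90×10^-6)/(4π·8.85×10^-12·(0.183)²) = 1.32×10^6 N/C.

E ≈ 1.32×10^6 N/C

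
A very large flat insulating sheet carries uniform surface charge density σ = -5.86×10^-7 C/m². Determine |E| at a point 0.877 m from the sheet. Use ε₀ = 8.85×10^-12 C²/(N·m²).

|E| = 3.31e4 N/C

By planar symmetry E is perpendicular to the sheet and uniform; use a Gaussian pillbox with flat faces of area A on each side of the sheet.
Only the two end caps contribute flux: Φ = 2EA. With Q_enc = σA, Gauss's law gives E = |σ|/(2ε₀).
E = |σ|/(2ε₀) = (5.86×10^-7)/(2·8.85×10^-12) = 3.31e4 N/C.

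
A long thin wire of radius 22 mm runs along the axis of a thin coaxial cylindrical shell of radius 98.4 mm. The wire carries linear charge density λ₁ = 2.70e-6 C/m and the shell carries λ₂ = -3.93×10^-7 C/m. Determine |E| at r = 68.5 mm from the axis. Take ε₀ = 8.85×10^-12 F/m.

7.09×10^5 V/m

By cylindrical symmetry E is radial; use a coaxial Gaussian cylinder of radius 68.5 mm and length L (between the conductors, 22 mm < r < 98.4 mm).
Only the inner wire is enclosed; the outer shell contributes nothing inside itself. λ_enc = λ₁ = 2.70×10^-6 C/m.
By Gauss's law (flux through the curved wall only), E·2πrL = λ_enc L/ε₀.
E = |λ_enc|/(2πε₀r) = (2.70×10^-6)/(2π·8.85×10^-12·0.0685) = 7.09×10^5 N/C.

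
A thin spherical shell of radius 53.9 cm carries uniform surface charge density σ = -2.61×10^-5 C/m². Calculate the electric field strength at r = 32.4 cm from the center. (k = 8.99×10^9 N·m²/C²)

|E| = 0 V/m

By spherical symmetry E is radial; choose a Gaussian sphere of radius r = 32.4 cm (inside the shell, r < 53.9 cm).
All the charge is outside the Gaussian surface: Q_enc = 0, hence E = 0 everywhere inside the shell.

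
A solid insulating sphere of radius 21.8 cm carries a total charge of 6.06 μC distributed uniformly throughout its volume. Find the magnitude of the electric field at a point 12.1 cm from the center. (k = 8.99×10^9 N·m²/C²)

By spherical symmetry E is radial; choose a Gaussian sphere of radius r = 12.1 cm (r < R).
For a uniform sphere the enclosed fraction is (r/R)³, so Q_enc = (6.06 μC)(0.121/0.218)³ = 1.036×10^-6 C.
Applying ∮E·dA = Q_enc/ε₀ with Φ = E(4πr²):
E = k|Q_enc|/r² = (8.99×10^9)(1.036e-6)/(0.121)² = 6.36×10^5 N/C.

|E| = 6.36e5 N/C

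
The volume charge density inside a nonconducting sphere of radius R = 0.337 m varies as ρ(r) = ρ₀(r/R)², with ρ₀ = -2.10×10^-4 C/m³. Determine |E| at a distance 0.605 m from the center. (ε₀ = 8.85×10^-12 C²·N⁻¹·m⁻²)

Use a concentric Gaussian sphere at r = 0.605 m (r > R, all charge enclosed).
Q_enc = 4π ∫₀^R ρ₀(r'/R)^2 r'² dr' = 4πρ₀R³/5 = -2.02×10^-5 C.
Gauss's law: E·4πr² = Q_enc/ε₀.
E = |Q_enc|/(4πε₀r²) = (2.02e-5)/(4π·8.85×10^-12·(0.605)²) = 4.96×10^5 N/C.

E ≈ 4.96×10^5 N/C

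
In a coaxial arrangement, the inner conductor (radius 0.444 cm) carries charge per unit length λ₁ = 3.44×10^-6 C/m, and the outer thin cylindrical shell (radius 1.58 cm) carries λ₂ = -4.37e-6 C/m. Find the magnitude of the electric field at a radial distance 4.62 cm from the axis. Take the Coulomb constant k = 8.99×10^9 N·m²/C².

|E| = 3.62e5 N/C

Coaxial Gaussian cylinder, radius r = 4.62 cm, length L (r > 1.58 cm, enclosing both).
λ_enc = λ₁ + λ₂ = (3.44×10^-6) + (-4.37×10^-6) = -9.30×10^-7 C/m.
Applying ∮E·dA = Q_enc/ε₀ with the end caps contributing no flux:
E = 2k|λ_enc|/r = 2(8.99×10^9)(9.30×10^-7)/(0.0462) = 3.62×10^5 N/C.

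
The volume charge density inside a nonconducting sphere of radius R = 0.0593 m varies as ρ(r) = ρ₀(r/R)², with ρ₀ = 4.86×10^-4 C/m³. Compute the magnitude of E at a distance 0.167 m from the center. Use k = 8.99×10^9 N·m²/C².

|E| = 8.21e4 N/C

Use a concentric Gaussian sphere at r = 0.167 m (r > R, all charge enclosed).
Q_enc = 4π ∫₀^R ρ₀(r'/R)^2 r'² dr' = 4πρ₀R³/5 = 2.547×10^-7 C.
Gauss's law: E·4πr² = Q_enc/ε₀.
E = k|Q_enc|/r² = (8.99×10^9)(2.547×10^-7)/(0.167)² = 8.21×10^4 N/C.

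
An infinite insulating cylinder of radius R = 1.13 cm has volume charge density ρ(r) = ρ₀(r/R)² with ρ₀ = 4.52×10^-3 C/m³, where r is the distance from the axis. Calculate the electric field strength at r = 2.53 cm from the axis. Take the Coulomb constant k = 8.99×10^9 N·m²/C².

|E| ≈ 6.44×10^5 N/C

Take a coaxial cylindrical Gaussian surface of radius r = 2.53 cm and length L (r > R, full charge per length enclosed).
λ_enc = 2π ∫₀^R ρ₀(r'/R)^2 r' dr' = 2πρ₀R²/4 = 9.066×10^-7 C/m.
Gauss's law: E·2πrL = λ_enc L/ε₀.
E = 2k|λ_enc|/r = 2(8.99×10^9)(9.066×10^-7)/(0.0253) = 6.44×10^5 N/C.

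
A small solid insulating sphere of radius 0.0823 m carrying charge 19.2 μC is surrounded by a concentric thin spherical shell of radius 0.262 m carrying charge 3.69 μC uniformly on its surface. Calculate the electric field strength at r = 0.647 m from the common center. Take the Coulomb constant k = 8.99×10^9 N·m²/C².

Use a concentric Gaussian sphere at r = 0.647 m (r > 0.262 m, enclosing both).
Q_enc = (19.2 μC) + (3.69 μC) = 2.289×10^-5 C.
Since E is radial and uniform over the Gaussian sphere, Φ = E·4πr² = Q_enc/ε₀.
E = k|Q_enc|/r² = (8.99×10^9)(2.289×10^-5)/(0.647)² = 4.92×10^5 N/C.

E = 4.92e5 N/C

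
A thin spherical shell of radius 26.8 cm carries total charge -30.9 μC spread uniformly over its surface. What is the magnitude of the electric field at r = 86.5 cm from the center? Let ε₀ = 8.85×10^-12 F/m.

3.71×10^5 N/C

Take a concentric spherical Gaussian surface of radius r = 86.5 cm (r > 26.8 cm).
The entire shell is enclosed: Q_enc = -3.09e-5 C.
Gauss's law: E·4πr² = Q_enc/ε₀.
E = |Q_enc|/(4πε₀r²) = (3.09×10^-5)/(4π·8.85×10^-12·(0.865)²) = 3.71×10^5 N/C.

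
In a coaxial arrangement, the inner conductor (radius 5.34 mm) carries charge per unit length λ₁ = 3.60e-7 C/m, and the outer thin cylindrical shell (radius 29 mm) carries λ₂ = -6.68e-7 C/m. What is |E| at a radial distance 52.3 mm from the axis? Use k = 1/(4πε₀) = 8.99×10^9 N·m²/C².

|E| ≈ 1.06×10^5 V/m

Choose a coaxial cylinder of radius r = 52.3 mm (arbitrary length L) as the Gaussian surface (r > 29 mm, enclosing both).
λ_enc = λ₁ + λ₂ = (3.60×10^-7) + (-6.68×10^-7) = -3.08e-7 C/m.
Since E is radial and uniform over the curved surface, Φ = E·2πrL = Q_enc/ε₀ = λ_enc L/ε₀.
E = 2k|λ_enc|/r = 2(8.99×10^9)(3.08e-7)/(0.0523) = 1.06e5 N/C.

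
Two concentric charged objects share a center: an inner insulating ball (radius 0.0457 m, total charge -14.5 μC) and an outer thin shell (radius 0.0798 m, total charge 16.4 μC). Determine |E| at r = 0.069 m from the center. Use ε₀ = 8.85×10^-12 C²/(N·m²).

Symmetry ⇒ E = E(r) r̂. Gaussian sphere of radius r = 0.069 m (between the bodies, 0.0457 m < r < 0.0798 m).
Only the inner charge is enclosed; the outer shell contributes nothing inside itself. Q_enc = -14.5 μC = -1.45×10^-5 C.
Since E is radial and uniform over the Gaussian sphere, Φ = E·4πr² = Q_enc/ε₀.
E = |Q_enc|/(4πε₀r²) = (1.45×10^-5)/(4π·8.85×10^-12·(0.069)²) = 2.74×10^7 N/C.

|E| = 2.74×10^7 N/C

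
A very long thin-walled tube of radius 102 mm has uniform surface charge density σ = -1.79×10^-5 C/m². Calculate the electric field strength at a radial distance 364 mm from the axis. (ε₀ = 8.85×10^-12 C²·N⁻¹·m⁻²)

Coaxial Gaussian cylinder, radius r = 364 mm, length L (r > 102 mm).
The whole shell is enclosed: λ_enc = σ·2πR = (-1.79×10^-5)·2π·(0.102) = -1.147e-5 C/m.
Gauss's law: E·2πrL = λ_enc L/ε₀.
E = |λ_enc|/(2πε₀r) = (1.147e-5)/(2π·8.85×10^-12·0.364) = 5.67×10^5 N/C.

|E| ≈ 5.67×10^5 V/m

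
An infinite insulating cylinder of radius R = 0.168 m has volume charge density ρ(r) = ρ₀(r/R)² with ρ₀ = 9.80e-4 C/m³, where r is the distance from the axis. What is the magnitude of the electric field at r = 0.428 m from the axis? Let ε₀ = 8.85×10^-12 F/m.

By cylindrical symmetry E is radial; use a coaxial Gaussian cylinder of radius 0.428 m and length L (r > R, full charge per length enclosed).
λ_enc = 2π ∫₀^R ρ₀(r'/R)^2 r' dr' = 2πρ₀R²/4 = 4.345e-5 C/m.
By Gauss's law (flux through the curved wall only), E·2πrL = λ_enc L/ε₀.
E = |λ_enc|/(2πε₀r) = (4.345×10^-5)/(2π·8.85×10^-12·0.428) = 1.83×10^6 N/C.

|E| = 1.83e6 V/m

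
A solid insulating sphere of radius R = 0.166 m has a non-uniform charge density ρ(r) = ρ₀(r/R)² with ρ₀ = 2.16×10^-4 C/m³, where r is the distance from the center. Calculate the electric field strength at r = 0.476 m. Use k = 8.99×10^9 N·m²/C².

By spherical symmetry E is radial; choose a Gaussian sphere of radius r = 0.476 m (r > R, all charge enclosed).
Q_enc = 4π ∫₀^R ρ₀(r'/R)^2 r'² dr' = 4πρ₀R³/5 = 2.483×10^-6 C.
Gauss's law: E·4πr² = Q_enc/ε₀.
E = k|Q_enc|/r² = (8.99×10^9)(2.483×10^-6)/(0.476)² = 9.85×10^4 N/C.

|E| ≈ 9.85×10^4 N/C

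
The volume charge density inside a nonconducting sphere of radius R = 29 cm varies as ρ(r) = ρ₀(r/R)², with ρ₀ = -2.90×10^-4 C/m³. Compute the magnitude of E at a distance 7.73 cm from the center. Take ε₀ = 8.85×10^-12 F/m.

Take a concentric spherical Gaussian surface of radius r = 7.73 cm (r < R).
Q_enc = ∫₀^r ρ(r')·4πr'² dr' = (4πρ₀/R²) ∫₀^r r'^4 dr' = 4πρ₀ r^5/(5·R²) = -2.392×10^-8 C.
By Gauss's law, ∮E·dA = E·4πr² = Q_enc/ε₀.
E = |Q_enc|/(4πε₀r²) = (2.392×10^-8)/(4π·8.85×10^-12·(0.0773)²) = 3.60×10^4 N/C.

E = 3.60×10^4 V/m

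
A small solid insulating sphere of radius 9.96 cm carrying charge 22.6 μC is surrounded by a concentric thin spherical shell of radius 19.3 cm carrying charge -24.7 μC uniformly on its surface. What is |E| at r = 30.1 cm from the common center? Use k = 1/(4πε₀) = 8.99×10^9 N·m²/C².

Use a concentric Gaussian sphere at r = 30.1 cm (r > 19.3 cm, enclosing both).
Q_enc = (22.6 μC) + (-24.7 μC) = -2.10e-6 C.
Applying ∮E·dA = Q_enc/ε₀ with Φ = E(4πr²):
E = k|Q_enc|/r² = (8.99×10^9)(2.10×10^-6)/(0.301)² = 2.08e5 N/C.

|E| ≈ 2.08e5 N/C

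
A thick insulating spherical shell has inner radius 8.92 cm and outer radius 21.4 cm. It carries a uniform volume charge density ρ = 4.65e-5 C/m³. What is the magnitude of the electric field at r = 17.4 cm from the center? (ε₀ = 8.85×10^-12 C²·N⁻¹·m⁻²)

Take a concentric spherical Gaussian surface of radius r = 17.4 cm (within the shell material, 8.92 cm < r < 21.4 cm).
Enclosed charge is the volume from a to r: Q_enc = (4π/3)ρ(r³ − a³) = 8.879×10^-7 C.
Gauss's law: E·4πr² = Q_enc/ε₀.
E = |Q_enc|/(4πε₀r²) = (8.879×10^-7)/(4π·8.85×10^-12·(0.174)²) = 2.64×10^5 N/C.

E = 2.64×10^5 N/C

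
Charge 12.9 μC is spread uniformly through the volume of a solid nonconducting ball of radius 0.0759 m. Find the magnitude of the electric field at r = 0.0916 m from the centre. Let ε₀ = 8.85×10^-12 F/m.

Symmetry ⇒ E = E(r) r̂. Gaussian sphere of radius r = 0.0916 m (r > R, so the entire charge is enclosed).
Q_enc = 12.9 μC = 1.29×10^-5 C.
Since E is radial and uniform over the Gaussian sphere, Φ = E·4πr² = Q_enc/ε₀.
E = |Q_enc|/(4πε₀r²) = (1.29e-5)/(4π·8.85×10^-12·(0.0916)²) = 1.38×10^7 N/C.

|E| = 1.38e7 V/m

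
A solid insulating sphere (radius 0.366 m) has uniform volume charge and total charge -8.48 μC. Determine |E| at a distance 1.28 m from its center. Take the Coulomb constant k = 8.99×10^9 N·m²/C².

Symmetry ⇒ E = E(r) r̂. Gaussian sphere of radius r = 1.28 m (r > R, so the entire charge is enclosed).
Q_enc = -8.48 μC = -8.48×10^-6 C.
By Gauss's law, ∮E·dA = E·4πr² = Q_enc/ε₀.
E = k|Q_enc|/r² = (8.99×10^9)(8.48×10^-6)/(1.28)² = 4.65e4 N/C.

4.65e4 V/m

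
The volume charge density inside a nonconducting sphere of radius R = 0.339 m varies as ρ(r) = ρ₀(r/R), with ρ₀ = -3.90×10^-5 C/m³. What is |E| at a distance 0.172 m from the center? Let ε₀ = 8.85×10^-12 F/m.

E ≈ 9.61×10^4 V/m

Use a concentric Gaussian sphere at r = 0.172 m (r < R).
Integrate the density: Q_enc = 4π ∫₀^r ρ₀(r'/R)^1 r'² dr' = 4πρ₀ r^4/(4·R) = -3.163e-7 C.
Gauss's law: E·4πr² = Q_enc/ε₀.
E = |Q_enc|/(4πε₀r²) = (3.163e-7)/(4π·8.85×10^-12·(0.172)²) = 9.61e4 N/C.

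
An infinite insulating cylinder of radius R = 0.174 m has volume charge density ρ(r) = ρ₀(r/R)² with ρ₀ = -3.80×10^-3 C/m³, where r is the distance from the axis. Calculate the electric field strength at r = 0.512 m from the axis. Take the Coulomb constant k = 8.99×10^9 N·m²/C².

E = 6.35×10^6 N/C

By cylindrical symmetry E is radial; use a coaxial Gaussian cylinder of radius 0.512 m and length L (r > R, full charge per length enclosed).
λ_enc = 2π ∫₀^R ρ₀(r'/R)^2 r' dr' = 2πρ₀R²/4 = -1.807e-4 C/m.
Applying ∮E·dA = Q_enc/ε₀ with the end caps contributing no flux:
E = 2k|λ_enc|/r = 2(8.99×10^9)(1.807×10^-4)/(0.512) = 6.35×10^6 N/C.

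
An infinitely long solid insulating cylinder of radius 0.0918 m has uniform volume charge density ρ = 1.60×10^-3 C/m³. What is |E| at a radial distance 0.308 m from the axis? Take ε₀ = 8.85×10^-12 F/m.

Coaxial Gaussian cylinder, radius r = 0.308 m, length L (r > 0.0918 m, full cross-section enclosed).
λ_enc = ρ·πR² = (1.60e-3)π(0.0918)² = 4.236×10^-5 C/m.
By Gauss's law (flux through the curved wall only), E·2πrL = λ_enc L/ε₀.
E = |λ_enc|/(2πε₀r) = (4.236×10^-5)/(2π·8.85×10^-12·0.308) = 2.47×10^6 N/C.

|E| = 2.47×10^6 N/C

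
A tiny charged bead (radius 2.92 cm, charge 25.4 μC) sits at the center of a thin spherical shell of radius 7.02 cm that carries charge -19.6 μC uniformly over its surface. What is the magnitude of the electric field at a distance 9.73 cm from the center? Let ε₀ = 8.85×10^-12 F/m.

By spherical symmetry E is radial; choose a Gaussian sphere of radius r = 9.73 cm (r > 7.02 cm, enclosing both).
Q_enc = (25.4 μC) + (-19.6 μC) = 5.80×10^-6 C.
Gauss's law: E·4πr² = Q_enc/ε₀.
E = |Q_enc|/(4πε₀r²) = (5.80e-6)/(4π·8.85×10^-12·(0.0973)²) = 5.51e6 N/C.

|E| ≈ 5.51×10^6 V/m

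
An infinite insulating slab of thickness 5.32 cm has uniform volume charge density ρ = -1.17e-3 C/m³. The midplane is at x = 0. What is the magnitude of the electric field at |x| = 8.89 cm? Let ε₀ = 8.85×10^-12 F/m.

The point |x| = 8.89 cm lies outside the slab (half-thickness 0.0266 m). A symmetric pillbox spanning the full slab encloses Q_enc = ρ·d·A.
Flux = 2EA ⇒ E = |ρ|d/(2ε₀), independent of distance outside.
E = (1.17×10^-3)(0.0532)/(2·8.85×10^-12) = 3.52×10^6 N/C.

|E| = 3.52×10^6 N/C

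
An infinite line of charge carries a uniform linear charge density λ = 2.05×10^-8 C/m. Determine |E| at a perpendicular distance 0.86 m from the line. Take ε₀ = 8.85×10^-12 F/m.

E ≈ 429 N/C

By cylindrical symmetry E is radial; use a coaxial Gaussian cylinder of radius 0.86 m and length L.
Q_enc = λL, so λ_enc = 2.05e-8 C/m.
By Gauss's law (flux through the curved wall only), E·2πrL = λ_enc L/ε₀.
E = |λ_enc|/(2πε₀r) = (2.05×10^-8)/(2π·8.85×10^-12·0.86) = 429 N/C.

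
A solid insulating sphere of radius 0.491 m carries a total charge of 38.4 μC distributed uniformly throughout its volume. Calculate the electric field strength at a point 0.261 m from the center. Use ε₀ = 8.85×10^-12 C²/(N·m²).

By spherical symmetry E is radial; choose a Gaussian sphere of radius r = 0.261 m (r < R).
For a uniform sphere the enclosed fraction is (r/R)³, so Q_enc = (38.4 μC)(0.261/0.491)³ = 5.768×10^-6 C.
Since E is radial and uniform over the Gaussian sphere, Φ = E·4πr² = Q_enc/ε₀.
E = |Q_enc|/(4πε₀r²) = (5.768e-6)/(4π·8.85×10^-12·(0.261)²) = 7.61×10^5 N/C.

|E| = 7.61×10^5 N/C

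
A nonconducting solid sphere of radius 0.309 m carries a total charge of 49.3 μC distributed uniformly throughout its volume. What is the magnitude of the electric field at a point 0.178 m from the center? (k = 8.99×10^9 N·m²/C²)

By spherical symmetry E is radial; choose a Gaussian sphere of radius r = 0.178 m (r < R).
For a uniform sphere the enclosed fraction is (r/R)³, so Q_enc = (49.3 μC)(0.178/0.309)³ = 9.424e-6 C.
Gauss's law: E·4πr² = Q_enc/ε₀.
E = k|Q_enc|/r² = (8.99×10^9)(9.424e-6)/(0.178)² = 2.67×10^6 N/C.

|E| = 2.67×10^6 N/C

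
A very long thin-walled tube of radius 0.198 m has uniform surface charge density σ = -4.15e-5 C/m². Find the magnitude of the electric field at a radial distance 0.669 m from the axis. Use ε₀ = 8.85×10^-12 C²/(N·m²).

Choose a coaxial cylinder of radius r = 0.669 m (arbitrary length L) as the Gaussian surface (r > 0.198 m).
The whole shell is enclosed: λ_enc = σ·2πR = (-4.15×10^-5)·2π·(0.198) = -5.163×10^-5 C/m.
Gauss's law: E·2πrL = λ_enc L/ε₀.
E = |λ_enc|/(2πε₀r) = (5.163e-5)/(2π·8.85×10^-12·0.669) = 1.39×10^6 N/C.

E = 1.39×10^6 N/C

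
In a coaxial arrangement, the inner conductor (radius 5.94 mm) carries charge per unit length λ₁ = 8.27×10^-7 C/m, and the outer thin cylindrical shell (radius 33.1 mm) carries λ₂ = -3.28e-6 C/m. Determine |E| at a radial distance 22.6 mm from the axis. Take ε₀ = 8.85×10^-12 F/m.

E = 6.58×10^5 N/C

Take a coaxial cylindrical Gaussian surface of radius r = 22.6 mm and length L (between the conductors, 5.94 mm < r < 33.1 mm).
Only the inner wire is enclosed; the outer shell contributes nothing inside itself. λ_enc = λ₁ = 8.27×10^-7 C/m.
Since E is radial and uniform over the curved surface, Φ = E·2πrL = Q_enc/ε₀ = λ_enc L/ε₀.
E = |λ_enc|/(2πε₀r) = (8.27×10^-7)/(2π·8.85×10^-12·0.0226) = 6.58e5 N/C.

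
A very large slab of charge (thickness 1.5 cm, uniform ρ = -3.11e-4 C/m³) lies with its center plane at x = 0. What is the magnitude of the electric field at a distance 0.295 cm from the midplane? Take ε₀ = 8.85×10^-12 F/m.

By symmetry E is perpendicular to the slab. A Gaussian pillbox from −0.295 cm to +0.295 cm (face area A) lies entirely within the slab.
Q_enc = ρ·(2x)·A and flux = 2EA, so 2EA = 2ρxA/ε₀ ⇒ E = |ρ|x/ε₀.
E = (3.11×10^-4)(0.00295)/(8.85×10^-12) = 1.04×10^5 N/C.

E = 1.04e5 N/C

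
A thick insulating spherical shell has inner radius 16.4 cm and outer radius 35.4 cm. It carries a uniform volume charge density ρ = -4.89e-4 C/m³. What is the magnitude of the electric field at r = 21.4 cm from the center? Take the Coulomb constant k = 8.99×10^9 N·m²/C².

Take a concentric spherical Gaussian surface of radius r = 21.4 cm (within the shell material, 16.4 cm < r < 35.4 cm).
Only the shell between 16.4 cm and r is enclosed: Q_enc = ρ·(4π/3)(r³ − a³) = (-4.89e-4)·(4π/3)·((0.214)³ − (0.164)³) = -1.104e-5 C.
By Gauss's law, ∮E·dA = E·4πr² = Q_enc/ε₀.
E = k|Q_enc|/r² = (8.99×10^9)(1.104×10^-5)/(0.214)² = 2.17×10^6 N/C.

E = 2.17×10^6 V/m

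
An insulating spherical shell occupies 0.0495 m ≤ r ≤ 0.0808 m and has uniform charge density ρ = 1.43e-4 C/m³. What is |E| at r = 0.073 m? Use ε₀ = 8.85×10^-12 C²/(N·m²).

Take a concentric spherical Gaussian surface of radius r = 0.073 m (within the shell material, 0.0495 m < r < 0.0808 m).
Enclosed charge is the volume from a to r: Q_enc = (4π/3)ρ(r³ − a³) = 1.604e-7 C.
Gauss's law: E·4πr² = Q_enc/ε₀.
E = |Q_enc|/(4πε₀r²) = (1.604×10^-7)/(4π·8.85×10^-12·(0.073)²) = 2.71×10^5 N/C.

|E| ≈ 2.71×10^5 N/C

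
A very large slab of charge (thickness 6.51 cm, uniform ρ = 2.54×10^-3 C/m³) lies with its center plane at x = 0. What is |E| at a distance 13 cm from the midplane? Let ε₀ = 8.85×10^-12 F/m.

The point |x| = 13 cm lies outside the slab (half-thickness 0.03255 m). A symmetric pillbox spanning the full slab encloses Q_enc = ρ·d·A.
Flux = 2EA ⇒ E = |ρ|d/(2ε₀), independent of distance outside.
E = (2.54×10^-3)(0.0651)/(2·8.85×10^-12) = 9.34e6 N/C.

9.34e6 N/C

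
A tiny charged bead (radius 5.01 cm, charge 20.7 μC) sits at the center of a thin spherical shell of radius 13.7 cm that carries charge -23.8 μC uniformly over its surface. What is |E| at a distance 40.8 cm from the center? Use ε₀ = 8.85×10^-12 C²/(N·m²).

Use a concentric Gaussian sphere at r = 40.8 cm (r > 13.7 cm, enclosing both).
Q_enc = (20.7 μC) + (-23.8 μC) = -3.10×10^-6 C.
Gauss's law: E·4πr² = Q_enc/ε₀.
E = |Q_enc|/(4πε₀r²) = (3.10×10^-6)/(4π·8.85×10^-12·(0.408)²) = 1.67×10^5 N/C.

|E| = 1.67×10^5 N/C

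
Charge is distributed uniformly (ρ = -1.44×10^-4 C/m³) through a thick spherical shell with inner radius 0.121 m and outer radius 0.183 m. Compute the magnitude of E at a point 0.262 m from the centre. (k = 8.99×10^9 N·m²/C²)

E ≈ 3.44×10^5 N/C

Use a concentric Gaussian sphere at r = 0.262 m (r > 0.183 m, enclosing the whole shell).
Q_enc = ρ·(4π/3)(b³ − a³) = (-1.44e-4)·(4π/3)·((0.183)³ − (0.121)³) = -2.628e-6 C.
Gauss's law: E·4πr² = Q_enc/ε₀.
E = k|Q_enc|/r² = (8.99×10^9)(2.628e-6)/(0.262)² = 3.44e5 N/C.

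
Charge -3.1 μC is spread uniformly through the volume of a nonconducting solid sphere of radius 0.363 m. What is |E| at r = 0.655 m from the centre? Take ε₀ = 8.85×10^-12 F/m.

Take a concentric spherical Gaussian surface of radius r = 0.655 m (r > R, so the entire charge is enclosed).
Q_enc = -3.1 μC = -3.10×10^-6 C.
Gauss's law: E·4πr² = Q_enc/ε₀.
E = |Q_enc|/(4πε₀r²) = (3.10e-6)/(4π·8.85×10^-12·(0.655)²) = 6.50×10^4 N/C.

6.50e4 N/C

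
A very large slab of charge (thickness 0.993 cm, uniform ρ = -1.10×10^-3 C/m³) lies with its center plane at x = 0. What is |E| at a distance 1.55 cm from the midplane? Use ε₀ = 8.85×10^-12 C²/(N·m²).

6.17e5 N/C

The point |x| = 1.55 cm lies outside the slab (half-thickness 0.004965 m). A symmetric pillbox spanning the full slab encloses Q_enc = ρ·d·A.
Flux = 2EA ⇒ E = |ρ|d/(2ε₀), independent of distance outside.
E = (1.10×10^-3)(0.00993)/(2·8.85×10^-12) = 6.17e5 N/C.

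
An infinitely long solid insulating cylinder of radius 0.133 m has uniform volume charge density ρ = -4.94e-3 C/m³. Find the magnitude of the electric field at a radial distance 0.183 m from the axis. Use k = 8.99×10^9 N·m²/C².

|E| = 2.70e7 N/C

Take a coaxial cylindrical Gaussian surface of radius r = 0.183 m and length L (r > 0.133 m, full cross-section enclosed).
λ_enc = ρ·πR² = (-4.94×10^-3)π(0.133)² = -2.745×10^-4 C/m.
Gauss's law: E·2πrL = λ_enc L/ε₀.
E = 2k|λ_enc|/r = 2(8.99×10^9)(2.745×10^-4)/(0.183) = 2.70×10^7 N/C.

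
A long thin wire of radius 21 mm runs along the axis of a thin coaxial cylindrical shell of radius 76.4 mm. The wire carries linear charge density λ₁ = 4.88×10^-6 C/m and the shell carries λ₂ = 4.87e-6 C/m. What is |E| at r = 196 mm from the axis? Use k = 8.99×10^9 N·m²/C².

E = 8.94×10^5 N/C

Take a coaxial cylindrical Gaussian surface of radius r = 196 mm and length L (r > 76.4 mm, enclosing both).
λ_enc = λ₁ + λ₂ = (4.88×10^-6) + (4.87e-6) = 9.75×10^-6 C/m.
Applying ∮E·dA = Q_enc/ε₀ with the end caps contributing no flux:
E = 2k|λ_enc|/r = 2(8.99×10^9)(9.75e-6)/(0.196) = 8.94×10^5 N/C.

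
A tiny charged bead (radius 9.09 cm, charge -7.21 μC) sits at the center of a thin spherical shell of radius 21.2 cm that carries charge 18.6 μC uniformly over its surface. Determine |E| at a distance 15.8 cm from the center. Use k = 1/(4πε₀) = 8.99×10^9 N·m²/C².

|E| ≈ 2.60×10^6 N/C

Take a concentric spherical Gaussian surface of radius r = 15.8 cm (between the bodies, 9.09 cm < r < 21.2 cm).
The shell at 21.2 cm lies outside the Gaussian surface, so Q_enc = -7.21 μC = -7.21×10^-6 C.
Since E is radial and uniform over the Gaussian sphere, Φ = E·4πr² = Q_enc/ε₀.
E = k|Q_enc|/r² = (8.99×10^9)(7.21×10^-6)/(0.158)² = 2.60×10^6 N/C.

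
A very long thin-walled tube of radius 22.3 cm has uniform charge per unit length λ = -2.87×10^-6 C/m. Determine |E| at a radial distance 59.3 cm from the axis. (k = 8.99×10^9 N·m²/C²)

|E| = 8.70×10^4 V/m

Take a coaxial cylindrical Gaussian surface of radius r = 59.3 cm and length L (r > 22.3 cm).
The full line charge is enclosed: λ_enc = -2.87×10^-6 C/m.
Gauss's law: E·2πrL = λ_enc L/ε₀.
E = 2k|λ_enc|/r = 2(8.99×10^9)(2.87e-6)/(0.593) = 8.70×10^4 N/C.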